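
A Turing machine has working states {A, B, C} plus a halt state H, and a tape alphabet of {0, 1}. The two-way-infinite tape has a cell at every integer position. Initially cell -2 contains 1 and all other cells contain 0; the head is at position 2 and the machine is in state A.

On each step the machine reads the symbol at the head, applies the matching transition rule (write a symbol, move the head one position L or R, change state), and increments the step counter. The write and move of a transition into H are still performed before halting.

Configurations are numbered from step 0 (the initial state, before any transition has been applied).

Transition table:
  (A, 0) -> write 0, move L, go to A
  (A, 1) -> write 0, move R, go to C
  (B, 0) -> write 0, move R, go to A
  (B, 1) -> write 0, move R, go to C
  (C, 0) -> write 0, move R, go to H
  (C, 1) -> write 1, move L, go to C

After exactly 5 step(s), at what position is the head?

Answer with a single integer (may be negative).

Answer: -1

Derivation:
Step 1: in state A at pos 2, read 0 -> (A,0)->write 0,move L,goto A. Now: state=A, head=1, tape[-3..3]=0100000 (head:     ^)
Step 2: in state A at pos 1, read 0 -> (A,0)->write 0,move L,goto A. Now: state=A, head=0, tape[-3..3]=0100000 (head:    ^)
Step 3: in state A at pos 0, read 0 -> (A,0)->write 0,move L,goto A. Now: state=A, head=-1, tape[-3..3]=0100000 (head:   ^)
Step 4: in state A at pos -1, read 0 -> (A,0)->write 0,move L,goto A. Now: state=A, head=-2, tape[-3..3]=0100000 (head:  ^)
Step 5: in state A at pos -2, read 1 -> (A,1)->write 0,move R,goto C. Now: state=C, head=-1, tape[-3..3]=0000000 (head:   ^)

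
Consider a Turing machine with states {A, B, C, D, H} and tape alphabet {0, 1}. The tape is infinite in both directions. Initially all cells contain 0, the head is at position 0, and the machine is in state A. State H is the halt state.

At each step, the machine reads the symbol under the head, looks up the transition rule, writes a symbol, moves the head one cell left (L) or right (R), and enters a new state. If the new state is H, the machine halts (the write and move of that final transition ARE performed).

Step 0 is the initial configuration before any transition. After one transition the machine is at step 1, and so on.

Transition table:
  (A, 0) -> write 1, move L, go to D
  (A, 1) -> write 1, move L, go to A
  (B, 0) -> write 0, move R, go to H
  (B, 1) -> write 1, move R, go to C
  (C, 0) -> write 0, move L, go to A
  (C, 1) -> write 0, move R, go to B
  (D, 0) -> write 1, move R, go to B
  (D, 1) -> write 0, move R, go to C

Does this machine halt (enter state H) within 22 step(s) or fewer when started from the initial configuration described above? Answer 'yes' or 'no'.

Answer: no

Derivation:
Step 1: in state A at pos 0, read 0 -> (A,0)->write 1,move L,goto D. Now: state=D, head=-1, tape[-2..1]=0010 (head:  ^)
Step 2: in state D at pos -1, read 0 -> (D,0)->write 1,move R,goto B. Now: state=B, head=0, tape[-2..1]=0110 (head:   ^)
Step 3: in state B at pos 0, read 1 -> (B,1)->write 1,move R,goto C. Now: state=C, head=1, tape[-2..2]=01100 (head:    ^)
Step 4: in state C at pos 1, read 0 -> (C,0)->write 0,move L,goto A. Now: state=A, head=0, tape[-2..2]=01100 (head:   ^)
Step 5: in state A at pos 0, read 1 -> (A,1)->write 1,move L,goto A. Now: state=A, head=-1, tape[-2..2]=01100 (head:  ^)
Step 6: in state A at pos -1, read 1 -> (A,1)->write 1,move L,goto A. Now: state=A, head=-2, tape[-3..2]=001100 (head:  ^)
Step 7: in state A at pos -2, read 0 -> (A,0)->write 1,move L,goto D. Now: state=D, head=-3, tape[-4..2]=0011100 (head:  ^)
Step 8: in state D at pos -3, read 0 -> (D,0)->write 1,move R,goto B. Now: state=B, head=-2, tape[-4..2]=0111100 (head:   ^)
Step 9: in state B at pos -2, read 1 -> (B,1)->write 1,move R,goto C. Now: state=C, head=-1, tape[-4..2]=0111100 (head:    ^)
Step 10: in state C at pos -1, read 1 -> (C,1)->write 0,move R,goto B. Now: state=B, head=0, tape[-4..2]=0110100 (head:     ^)
Step 11: in state B at pos 0, read 1 -> (B,1)->write 1,move R,goto C. Now: state=C, head=1, tape[-4..2]=0110100 (head:      ^)
Step 12: in state C at pos 1, read 0 -> (C,0)->write 0,move L,goto A. Now: state=A, head=0, tape[-4..2]=0110100 (head:     ^)
Step 13: in state A at pos 0, read 1 -> (A,1)->write 1,move L,goto A. Now: state=A, head=-1, tape[-4..2]=0110100 (head:    ^)
Step 14: in state A at pos -1, read 0 -> (A,0)->write 1,move L,goto D. Now: state=D, head=-2, tape[-4..2]=0111100 (head:   ^)
Step 15: in state D at pos -2, read 1 -> (D,1)->write 0,move R,goto C. Now: state=C, head=-1, tape[-4..2]=0101100 (head:    ^)
Step 16: in state C at pos -1, read 1 -> (C,1)->write 0,move R,goto B. Now: state=B, head=0, tape[-4..2]=0100100 (head:     ^)
Step 17: in state B at pos 0, read 1 -> (B,1)->write 1,move R,goto C. Now: state=C, head=1, tape[-4..2]=0100100 (head:      ^)
Step 18: in state C at pos 1, read 0 -> (C,0)->write 0,move L,goto A. Now: state=A, head=0, tape[-4..2]=0100100 (head:     ^)
Step 19: in state A at pos 0, read 1 -> (A,1)->write 1,move L,goto A. Now: state=A, head=-1, tape[-4..2]=0100100 (head:    ^)
Step 20: in state A at pos -1, read 0 -> (A,0)->write 1,move L,goto D. Now: state=D, head=-2, tape[-4..2]=0101100 (head:   ^)
Step 21: in state D at pos -2, read 0 -> (D,0)->write 1,move R,goto B. Now: state=B, head=-1, tape[-4..2]=0111100 (head:    ^)
Step 22: in state B at pos -1, read 1 -> (B,1)->write 1,move R,goto C. Now: state=C, head=0, tape[-4..2]=0111100 (head:     ^)
After 22 step(s): state = C (not H) -> not halted within 22 -> no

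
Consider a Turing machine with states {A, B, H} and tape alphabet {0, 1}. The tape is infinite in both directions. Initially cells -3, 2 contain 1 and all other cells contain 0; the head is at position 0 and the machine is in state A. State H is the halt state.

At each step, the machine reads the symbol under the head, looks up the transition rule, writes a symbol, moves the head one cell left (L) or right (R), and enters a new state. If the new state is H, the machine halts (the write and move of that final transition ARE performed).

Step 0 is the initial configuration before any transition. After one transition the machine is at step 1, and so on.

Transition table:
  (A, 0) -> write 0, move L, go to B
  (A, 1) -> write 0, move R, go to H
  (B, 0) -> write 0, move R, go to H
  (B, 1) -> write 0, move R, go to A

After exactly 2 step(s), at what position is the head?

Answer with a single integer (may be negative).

Step 1: in state A at pos 0, read 0 -> (A,0)->write 0,move L,goto B. Now: state=B, head=-1, tape[-4..3]=01000010 (head:    ^)
Step 2: in state B at pos -1, read 0 -> (B,0)->write 0,move R,goto H. Now: state=H, head=0, tape[-4..3]=01000010 (head:     ^)

Answer: 0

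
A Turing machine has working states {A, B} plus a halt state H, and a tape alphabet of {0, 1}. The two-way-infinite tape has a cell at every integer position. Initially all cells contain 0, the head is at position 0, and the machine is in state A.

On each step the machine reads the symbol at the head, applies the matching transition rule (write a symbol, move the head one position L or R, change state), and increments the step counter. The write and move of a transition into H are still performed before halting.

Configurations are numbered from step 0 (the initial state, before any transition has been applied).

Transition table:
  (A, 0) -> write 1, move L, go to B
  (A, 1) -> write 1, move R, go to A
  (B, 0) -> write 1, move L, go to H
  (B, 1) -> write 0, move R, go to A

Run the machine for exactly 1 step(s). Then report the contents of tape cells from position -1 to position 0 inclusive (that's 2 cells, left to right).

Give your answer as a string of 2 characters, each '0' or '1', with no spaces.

Answer: 01

Derivation:
Step 1: in state A at pos 0, read 0 -> (A,0)->write 1,move L,goto B. Now: state=B, head=-1, tape[-2..1]=0010 (head:  ^)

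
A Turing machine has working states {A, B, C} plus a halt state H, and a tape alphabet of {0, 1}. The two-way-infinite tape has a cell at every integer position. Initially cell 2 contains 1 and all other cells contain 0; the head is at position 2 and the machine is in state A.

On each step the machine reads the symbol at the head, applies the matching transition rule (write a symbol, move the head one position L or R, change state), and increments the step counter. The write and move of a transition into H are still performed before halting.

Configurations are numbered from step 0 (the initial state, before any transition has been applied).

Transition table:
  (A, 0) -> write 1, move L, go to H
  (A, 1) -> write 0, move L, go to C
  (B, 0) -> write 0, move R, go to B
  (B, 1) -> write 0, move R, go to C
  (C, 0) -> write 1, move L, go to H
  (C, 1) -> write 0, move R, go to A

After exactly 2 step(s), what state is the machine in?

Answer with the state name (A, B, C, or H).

Step 1: in state A at pos 2, read 1 -> (A,1)->write 0,move L,goto C. Now: state=C, head=1, tape[0..3]=0000 (head:  ^)
Step 2: in state C at pos 1, read 0 -> (C,0)->write 1,move L,goto H. Now: state=H, head=0, tape[-1..3]=00100 (head:  ^)

Answer: H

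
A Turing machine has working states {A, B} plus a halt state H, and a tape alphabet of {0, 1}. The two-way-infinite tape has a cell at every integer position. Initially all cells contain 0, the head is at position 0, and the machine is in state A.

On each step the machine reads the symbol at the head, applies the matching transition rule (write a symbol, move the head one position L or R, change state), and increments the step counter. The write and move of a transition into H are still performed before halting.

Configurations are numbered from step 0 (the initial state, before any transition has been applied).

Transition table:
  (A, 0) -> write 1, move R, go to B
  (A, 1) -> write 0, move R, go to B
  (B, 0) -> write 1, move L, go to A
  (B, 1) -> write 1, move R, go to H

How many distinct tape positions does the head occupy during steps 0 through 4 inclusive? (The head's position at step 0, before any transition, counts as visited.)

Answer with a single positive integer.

Answer: 3

Derivation:
Step 1: in state A at pos 0, read 0 -> (A,0)->write 1,move R,goto B. Now: state=B, head=1, tape[-1..2]=0100 (head:   ^)
Step 2: in state B at pos 1, read 0 -> (B,0)->write 1,move L,goto A. Now: state=A, head=0, tape[-1..2]=0110 (head:  ^)
Step 3: in state A at pos 0, read 1 -> (A,1)->write 0,move R,goto B. Now: state=B, head=1, tape[-1..2]=0010 (head:   ^)
Step 4: in state B at pos 1, read 1 -> (B,1)->write 1,move R,goto H. Now: state=H, head=2, tape[-1..3]=00100 (head:    ^)
Head positions at steps 0..4: starting at 0, distinct positions visited = {0, 1, 2} -> 3 position(s)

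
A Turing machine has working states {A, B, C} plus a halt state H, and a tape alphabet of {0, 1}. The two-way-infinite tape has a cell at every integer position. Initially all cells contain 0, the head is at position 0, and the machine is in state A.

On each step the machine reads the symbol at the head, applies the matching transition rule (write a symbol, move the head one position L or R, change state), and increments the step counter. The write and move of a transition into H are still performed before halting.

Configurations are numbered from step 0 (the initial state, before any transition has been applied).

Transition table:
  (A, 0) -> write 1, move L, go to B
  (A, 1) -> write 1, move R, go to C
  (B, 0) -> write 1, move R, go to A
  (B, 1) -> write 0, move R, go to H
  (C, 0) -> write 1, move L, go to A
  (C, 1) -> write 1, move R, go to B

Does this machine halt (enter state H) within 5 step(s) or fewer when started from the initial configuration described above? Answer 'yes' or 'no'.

Step 1: in state A at pos 0, read 0 -> (A,0)->write 1,move L,goto B. Now: state=B, head=-1, tape[-2..1]=0010 (head:  ^)
Step 2: in state B at pos -1, read 0 -> (B,0)->write 1,move R,goto A. Now: state=A, head=0, tape[-2..1]=0110 (head:   ^)
Step 3: in state A at pos 0, read 1 -> (A,1)->write 1,move R,goto C. Now: state=C, head=1, tape[-2..2]=01100 (head:    ^)
Step 4: in state C at pos 1, read 0 -> (C,0)->write 1,move L,goto A. Now: state=A, head=0, tape[-2..2]=01110 (head:   ^)
Step 5: in state A at pos 0, read 1 -> (A,1)->write 1,move R,goto C. Now: state=C, head=1, tape[-2..2]=01110 (head:    ^)
After 5 step(s): state = C (not H) -> not halted within 5 -> no

Answer: no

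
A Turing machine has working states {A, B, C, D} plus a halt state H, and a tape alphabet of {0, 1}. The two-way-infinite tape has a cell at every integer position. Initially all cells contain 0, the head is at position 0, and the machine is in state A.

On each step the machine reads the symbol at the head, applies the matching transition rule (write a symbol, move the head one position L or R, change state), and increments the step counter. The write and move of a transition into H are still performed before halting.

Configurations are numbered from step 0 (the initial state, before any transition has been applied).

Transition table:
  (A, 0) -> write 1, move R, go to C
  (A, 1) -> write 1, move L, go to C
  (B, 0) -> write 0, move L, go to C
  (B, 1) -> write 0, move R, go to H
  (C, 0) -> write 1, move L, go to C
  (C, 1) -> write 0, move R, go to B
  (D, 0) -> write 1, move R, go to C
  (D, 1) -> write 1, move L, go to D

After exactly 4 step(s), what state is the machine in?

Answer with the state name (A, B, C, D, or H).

Answer: H

Derivation:
Step 1: in state A at pos 0, read 0 -> (A,0)->write 1,move R,goto C. Now: state=C, head=1, tape[-1..2]=0100 (head:   ^)
Step 2: in state C at pos 1, read 0 -> (C,0)->write 1,move L,goto C. Now: state=C, head=0, tape[-1..2]=0110 (head:  ^)
Step 3: in state C at pos 0, read 1 -> (C,1)->write 0,move R,goto B. Now: state=B, head=1, tape[-1..2]=0010 (head:   ^)
Step 4: in state B at pos 1, read 1 -> (B,1)->write 0,move R,goto H. Now: state=H, head=2, tape[-1..3]=00000 (head:    ^)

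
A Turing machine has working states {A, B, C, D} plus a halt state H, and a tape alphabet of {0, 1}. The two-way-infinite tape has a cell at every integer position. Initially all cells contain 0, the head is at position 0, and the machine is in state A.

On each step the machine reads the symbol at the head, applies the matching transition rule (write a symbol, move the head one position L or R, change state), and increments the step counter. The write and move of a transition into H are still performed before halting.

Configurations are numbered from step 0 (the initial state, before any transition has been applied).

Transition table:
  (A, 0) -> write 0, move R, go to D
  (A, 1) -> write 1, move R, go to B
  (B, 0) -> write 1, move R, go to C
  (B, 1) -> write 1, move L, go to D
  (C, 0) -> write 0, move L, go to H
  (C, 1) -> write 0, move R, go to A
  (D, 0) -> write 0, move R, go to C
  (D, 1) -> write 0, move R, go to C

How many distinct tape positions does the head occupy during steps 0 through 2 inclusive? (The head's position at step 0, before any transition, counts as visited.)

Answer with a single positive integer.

Step 1: in state A at pos 0, read 0 -> (A,0)->write 0,move R,goto D. Now: state=D, head=1, tape[-1..2]=0000 (head:   ^)
Step 2: in state D at pos 1, read 0 -> (D,0)->write 0,move R,goto C. Now: state=C, head=2, tape[-1..3]=00000 (head:    ^)
Head positions at steps 0..2: starting at 0, distinct positions visited = {0, 1, 2} -> 3 position(s)

Answer: 3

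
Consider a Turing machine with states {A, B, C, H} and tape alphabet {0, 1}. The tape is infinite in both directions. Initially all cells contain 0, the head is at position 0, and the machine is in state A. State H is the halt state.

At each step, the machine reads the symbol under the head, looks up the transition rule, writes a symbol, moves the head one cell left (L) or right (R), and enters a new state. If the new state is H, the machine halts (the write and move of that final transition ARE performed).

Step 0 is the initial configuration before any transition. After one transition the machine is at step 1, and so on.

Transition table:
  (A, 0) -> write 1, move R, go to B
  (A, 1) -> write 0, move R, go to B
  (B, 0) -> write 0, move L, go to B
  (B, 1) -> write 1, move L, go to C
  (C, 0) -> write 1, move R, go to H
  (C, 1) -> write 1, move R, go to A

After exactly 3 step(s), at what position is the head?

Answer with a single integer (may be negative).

Step 1: in state A at pos 0, read 0 -> (A,0)->write 1,move R,goto B. Now: state=B, head=1, tape[-1..2]=0100 (head:   ^)
Step 2: in state B at pos 1, read 0 -> (B,0)->write 0,move L,goto B. Now: state=B, head=0, tape[-1..2]=0100 (head:  ^)
Step 3: in state B at pos 0, read 1 -> (B,1)->write 1,move L,goto C. Now: state=C, head=-1, tape[-2..2]=00100 (head:  ^)

Answer: -1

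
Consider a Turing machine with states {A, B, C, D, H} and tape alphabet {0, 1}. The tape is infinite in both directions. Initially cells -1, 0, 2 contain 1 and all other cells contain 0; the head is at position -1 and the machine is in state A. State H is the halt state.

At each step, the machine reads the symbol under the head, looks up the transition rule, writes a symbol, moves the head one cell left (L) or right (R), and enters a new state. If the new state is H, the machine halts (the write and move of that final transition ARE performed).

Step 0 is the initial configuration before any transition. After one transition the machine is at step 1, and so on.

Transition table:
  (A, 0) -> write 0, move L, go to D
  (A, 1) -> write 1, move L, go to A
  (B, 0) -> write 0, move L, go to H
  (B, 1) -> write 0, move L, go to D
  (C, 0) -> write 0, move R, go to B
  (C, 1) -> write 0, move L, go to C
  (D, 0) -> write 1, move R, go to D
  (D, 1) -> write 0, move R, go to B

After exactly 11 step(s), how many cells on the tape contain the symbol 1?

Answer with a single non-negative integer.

Step 1: in state A at pos -1, read 1 -> (A,1)->write 1,move L,goto A. Now: state=A, head=-2, tape[-3..3]=0011010 (head:  ^)
Step 2: in state A at pos -2, read 0 -> (A,0)->write 0,move L,goto D. Now: state=D, head=-3, tape[-4..3]=00011010 (head:  ^)
Step 3: in state D at pos -3, read 0 -> (D,0)->write 1,move R,goto D. Now: state=D, head=-2, tape[-4..3]=01011010 (head:   ^)
Step 4: in state D at pos -2, read 0 -> (D,0)->write 1,move R,goto D. Now: state=D, head=-1, tape[-4..3]=01111010 (head:    ^)
Step 5: in state D at pos -1, read 1 -> (D,1)->write 0,move R,goto B. Now: state=B, head=0, tape[-4..3]=01101010 (head:     ^)
Step 6: in state B at pos 0, read 1 -> (B,1)->write 0,move L,goto D. Now: state=D, head=-1, tape[-4..3]=01100010 (head:    ^)
Step 7: in state D at pos -1, read 0 -> (D,0)->write 1,move R,goto D. Now: state=D, head=0, tape[-4..3]=01110010 (head:     ^)
Step 8: in state D at pos 0, read 0 -> (D,0)->write 1,move R,goto D. Now: state=D, head=1, tape[-4..3]=01111010 (head:      ^)
Step 9: in state D at pos 1, read 0 -> (D,0)->write 1,move R,goto D. Now: state=D, head=2, tape[-4..3]=01111110 (head:       ^)
Step 10: in state D at pos 2, read 1 -> (D,1)->write 0,move R,goto B. Now: state=B, head=3, tape[-4..4]=011111000 (head:        ^)
Step 11: in state B at pos 3, read 0 -> (B,0)->write 0,move L,goto H. Now: state=H, head=2, tape[-4..4]=011111000 (head:       ^)
Cells containing 1 after step 11: {-3, -2, -1, 0, 1} -> 5 cell(s)

Answer: 5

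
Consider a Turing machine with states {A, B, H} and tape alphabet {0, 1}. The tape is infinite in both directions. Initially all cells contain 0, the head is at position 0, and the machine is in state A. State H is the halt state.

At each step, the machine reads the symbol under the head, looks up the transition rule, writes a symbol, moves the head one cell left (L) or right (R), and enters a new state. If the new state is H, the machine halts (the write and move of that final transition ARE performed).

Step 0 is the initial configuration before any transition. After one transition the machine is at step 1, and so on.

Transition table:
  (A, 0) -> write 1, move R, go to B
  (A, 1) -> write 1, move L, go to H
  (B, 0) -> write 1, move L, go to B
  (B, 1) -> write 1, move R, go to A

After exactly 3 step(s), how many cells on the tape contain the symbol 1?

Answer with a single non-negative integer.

Answer: 2

Derivation:
Step 1: in state A at pos 0, read 0 -> (A,0)->write 1,move R,goto B. Now: state=B, head=1, tape[-1..2]=0100 (head:   ^)
Step 2: in state B at pos 1, read 0 -> (B,0)->write 1,move L,goto B. Now: state=B, head=0, tape[-1..2]=0110 (head:  ^)
Step 3: in state B at pos 0, read 1 -> (B,1)->write 1,move R,goto A. Now: state=A, head=1, tape[-1..2]=0110 (head:   ^)
Cells containing 1 after step 3: {0, 1} -> 2 cell(s)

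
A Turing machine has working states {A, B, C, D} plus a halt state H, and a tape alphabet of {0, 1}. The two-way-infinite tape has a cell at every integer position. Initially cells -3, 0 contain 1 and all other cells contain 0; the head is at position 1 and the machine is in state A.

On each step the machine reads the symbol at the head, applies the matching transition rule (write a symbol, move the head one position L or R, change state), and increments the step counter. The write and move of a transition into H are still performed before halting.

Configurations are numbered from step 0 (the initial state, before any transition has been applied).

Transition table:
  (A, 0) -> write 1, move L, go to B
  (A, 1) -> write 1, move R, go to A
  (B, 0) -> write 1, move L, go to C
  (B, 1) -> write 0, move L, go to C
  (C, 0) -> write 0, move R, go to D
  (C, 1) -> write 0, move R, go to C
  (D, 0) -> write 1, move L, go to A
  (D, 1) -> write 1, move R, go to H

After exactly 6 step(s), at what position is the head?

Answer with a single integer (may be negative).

Answer: -3

Derivation:
Step 1: in state A at pos 1, read 0 -> (A,0)->write 1,move L,goto B. Now: state=B, head=0, tape[-4..2]=0100110 (head:     ^)
Step 2: in state B at pos 0, read 1 -> (B,1)->write 0,move L,goto C. Now: state=C, head=-1, tape[-4..2]=0100010 (head:    ^)
Step 3: in state C at pos -1, read 0 -> (C,0)->write 0,move R,goto D. Now: state=D, head=0, tape[-4..2]=0100010 (head:     ^)
Step 4: in state D at pos 0, read 0 -> (D,0)->write 1,move L,goto A. Now: state=A, head=-1, tape[-4..2]=0100110 (head:    ^)
Step 5: in state A at pos -1, read 0 -> (A,0)->write 1,move L,goto B. Now: state=B, head=-2, tape[-4..2]=0101110 (head:   ^)
Step 6: in state B at pos -2, read 0 -> (B,0)->write 1,move L,goto C. Now: state=C, head=-3, tape[-4..2]=0111110 (head:  ^)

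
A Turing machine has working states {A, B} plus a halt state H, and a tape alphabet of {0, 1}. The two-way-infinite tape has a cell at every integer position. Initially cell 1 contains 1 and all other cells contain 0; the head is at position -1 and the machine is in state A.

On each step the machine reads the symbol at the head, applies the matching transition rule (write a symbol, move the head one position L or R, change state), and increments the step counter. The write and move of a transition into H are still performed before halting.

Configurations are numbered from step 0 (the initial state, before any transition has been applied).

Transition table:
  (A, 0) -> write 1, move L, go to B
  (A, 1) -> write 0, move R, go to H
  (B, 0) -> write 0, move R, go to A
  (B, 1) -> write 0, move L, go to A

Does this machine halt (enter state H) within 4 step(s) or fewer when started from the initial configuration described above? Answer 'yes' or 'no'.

Step 1: in state A at pos -1, read 0 -> (A,0)->write 1,move L,goto B. Now: state=B, head=-2, tape[-3..2]=001010 (head:  ^)
Step 2: in state B at pos -2, read 0 -> (B,0)->write 0,move R,goto A. Now: state=A, head=-1, tape[-3..2]=001010 (head:   ^)
Step 3: in state A at pos -1, read 1 -> (A,1)->write 0,move R,goto H. Now: state=H, head=0, tape[-3..2]=000010 (head:    ^)
State H reached at step 3; 3 <= 4 -> yes

Answer: yes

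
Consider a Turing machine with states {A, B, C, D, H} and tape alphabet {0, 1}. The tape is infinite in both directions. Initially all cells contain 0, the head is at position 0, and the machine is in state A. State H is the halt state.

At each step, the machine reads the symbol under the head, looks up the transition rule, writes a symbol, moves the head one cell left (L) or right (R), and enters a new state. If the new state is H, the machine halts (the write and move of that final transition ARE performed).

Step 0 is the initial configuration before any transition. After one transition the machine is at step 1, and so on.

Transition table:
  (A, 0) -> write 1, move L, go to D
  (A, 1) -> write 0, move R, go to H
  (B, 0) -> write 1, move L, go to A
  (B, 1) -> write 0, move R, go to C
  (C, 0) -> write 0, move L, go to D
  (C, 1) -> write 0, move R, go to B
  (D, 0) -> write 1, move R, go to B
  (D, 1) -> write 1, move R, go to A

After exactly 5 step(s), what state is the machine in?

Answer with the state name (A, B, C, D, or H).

Step 1: in state A at pos 0, read 0 -> (A,0)->write 1,move L,goto D. Now: state=D, head=-1, tape[-2..1]=0010 (head:  ^)
Step 2: in state D at pos -1, read 0 -> (D,0)->write 1,move R,goto B. Now: state=B, head=0, tape[-2..1]=0110 (head:   ^)
Step 3: in state B at pos 0, read 1 -> (B,1)->write 0,move R,goto C. Now: state=C, head=1, tape[-2..2]=01000 (head:    ^)
Step 4: in state C at pos 1, read 0 -> (C,0)->write 0,move L,goto D. Now: state=D, head=0, tape[-2..2]=01000 (head:   ^)
Step 5: in state D at pos 0, read 0 -> (D,0)->write 1,move R,goto B. Now: state=B, head=1, tape[-2..2]=01100 (head:    ^)

Answer: B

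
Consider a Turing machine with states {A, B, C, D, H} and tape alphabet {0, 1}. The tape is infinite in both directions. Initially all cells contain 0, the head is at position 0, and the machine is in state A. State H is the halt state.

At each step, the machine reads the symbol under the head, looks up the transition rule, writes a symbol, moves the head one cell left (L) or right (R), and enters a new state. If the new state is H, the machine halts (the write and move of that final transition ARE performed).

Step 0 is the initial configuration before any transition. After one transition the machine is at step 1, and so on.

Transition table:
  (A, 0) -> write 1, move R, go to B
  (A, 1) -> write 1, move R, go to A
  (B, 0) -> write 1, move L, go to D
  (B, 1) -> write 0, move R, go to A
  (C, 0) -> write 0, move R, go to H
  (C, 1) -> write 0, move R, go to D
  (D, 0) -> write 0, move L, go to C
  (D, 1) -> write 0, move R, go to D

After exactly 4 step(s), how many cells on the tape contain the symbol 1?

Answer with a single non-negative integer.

Answer: 0

Derivation:
Step 1: in state A at pos 0, read 0 -> (A,0)->write 1,move R,goto B. Now: state=B, head=1, tape[-1..2]=0100 (head:   ^)
Step 2: in state B at pos 1, read 0 -> (B,0)->write 1,move L,goto D. Now: state=D, head=0, tape[-1..2]=0110 (head:  ^)
Step 3: in state D at pos 0, read 1 -> (D,1)->write 0,move R,goto D. Now: state=D, head=1, tape[-1..2]=0010 (head:   ^)
Step 4: in state D at pos 1, read 1 -> (D,1)->write 0,move R,goto D. Now: state=D, head=2, tape[-1..3]=00000 (head:    ^)
No cell contains 1 after step 4 -> 0 cell(s)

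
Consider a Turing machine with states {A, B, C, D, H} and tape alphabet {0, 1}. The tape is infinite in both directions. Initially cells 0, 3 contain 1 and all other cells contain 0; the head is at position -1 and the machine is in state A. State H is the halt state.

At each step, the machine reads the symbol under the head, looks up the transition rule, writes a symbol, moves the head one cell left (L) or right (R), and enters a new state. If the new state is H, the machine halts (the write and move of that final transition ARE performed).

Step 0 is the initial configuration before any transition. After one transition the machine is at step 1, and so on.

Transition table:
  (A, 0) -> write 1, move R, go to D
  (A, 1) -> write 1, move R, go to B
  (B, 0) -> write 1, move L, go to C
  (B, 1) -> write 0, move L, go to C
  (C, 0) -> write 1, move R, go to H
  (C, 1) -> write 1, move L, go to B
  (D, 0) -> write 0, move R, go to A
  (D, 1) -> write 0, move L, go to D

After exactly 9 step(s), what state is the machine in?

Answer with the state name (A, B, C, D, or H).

Step 1: in state A at pos -1, read 0 -> (A,0)->write 1,move R,goto D. Now: state=D, head=0, tape[-2..4]=0110010 (head:   ^)
Step 2: in state D at pos 0, read 1 -> (D,1)->write 0,move L,goto D. Now: state=D, head=-1, tape[-2..4]=0100010 (head:  ^)
Step 3: in state D at pos -1, read 1 -> (D,1)->write 0,move L,goto D. Now: state=D, head=-2, tape[-3..4]=00000010 (head:  ^)
Step 4: in state D at pos -2, read 0 -> (D,0)->write 0,move R,goto A. Now: state=A, head=-1, tape[-3..4]=00000010 (head:   ^)
Step 5: in state A at pos -1, read 0 -> (A,0)->write 1,move R,goto D. Now: state=D, head=0, tape[-3..4]=00100010 (head:    ^)
Step 6: in state D at pos 0, read 0 -> (D,0)->write 0,move R,goto A. Now: state=A, head=1, tape[-3..4]=00100010 (head:     ^)
Step 7: in state A at pos 1, read 0 -> (A,0)->write 1,move R,goto D. Now: state=D, head=2, tape[-3..4]=00101010 (head:      ^)
Step 8: in state D at pos 2, read 0 -> (D,0)->write 0,move R,goto A. Now: state=A, head=3, tape[-3..4]=00101010 (head:       ^)
Step 9: in state A at pos 3, read 1 -> (A,1)->write 1,move R,goto B. Now: state=B, head=4, tape[-3..5]=001010100 (head:        ^)

Answer: B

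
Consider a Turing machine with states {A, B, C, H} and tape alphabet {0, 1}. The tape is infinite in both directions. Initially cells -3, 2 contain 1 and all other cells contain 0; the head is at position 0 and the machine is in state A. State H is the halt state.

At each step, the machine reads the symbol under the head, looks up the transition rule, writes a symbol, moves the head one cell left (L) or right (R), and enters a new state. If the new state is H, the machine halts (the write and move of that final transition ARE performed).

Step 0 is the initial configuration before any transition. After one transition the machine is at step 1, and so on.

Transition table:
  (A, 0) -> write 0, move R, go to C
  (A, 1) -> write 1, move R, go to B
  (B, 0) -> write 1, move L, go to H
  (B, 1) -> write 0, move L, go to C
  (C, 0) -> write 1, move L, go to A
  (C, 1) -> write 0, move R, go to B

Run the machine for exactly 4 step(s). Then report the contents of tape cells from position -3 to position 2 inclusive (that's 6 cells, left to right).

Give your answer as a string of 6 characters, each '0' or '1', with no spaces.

Answer: 100001

Derivation:
Step 1: in state A at pos 0, read 0 -> (A,0)->write 0,move R,goto C. Now: state=C, head=1, tape[-4..3]=01000010 (head:      ^)
Step 2: in state C at pos 1, read 0 -> (C,0)->write 1,move L,goto A. Now: state=A, head=0, tape[-4..3]=01000110 (head:     ^)
Step 3: in state A at pos 0, read 0 -> (A,0)->write 0,move R,goto C. Now: state=C, head=1, tape[-4..3]=01000110 (head:      ^)
Step 4: in state C at pos 1, read 1 -> (C,1)->write 0,move R,goto B. Now: state=B, head=2, tape[-4..3]=01000010 (head:       ^)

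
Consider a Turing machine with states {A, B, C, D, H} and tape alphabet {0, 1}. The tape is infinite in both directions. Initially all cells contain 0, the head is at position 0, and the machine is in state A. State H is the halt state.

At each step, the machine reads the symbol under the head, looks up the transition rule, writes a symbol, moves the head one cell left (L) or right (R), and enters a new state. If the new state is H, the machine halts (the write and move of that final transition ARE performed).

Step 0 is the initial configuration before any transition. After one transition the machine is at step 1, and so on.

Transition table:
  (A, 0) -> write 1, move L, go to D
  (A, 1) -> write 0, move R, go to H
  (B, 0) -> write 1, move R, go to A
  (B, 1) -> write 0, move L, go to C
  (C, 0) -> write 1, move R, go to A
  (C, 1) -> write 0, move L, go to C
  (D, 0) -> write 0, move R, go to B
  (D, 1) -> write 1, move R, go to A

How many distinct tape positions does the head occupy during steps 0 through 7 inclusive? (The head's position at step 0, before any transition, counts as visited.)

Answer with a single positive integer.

Step 1: in state A at pos 0, read 0 -> (A,0)->write 1,move L,goto D. Now: state=D, head=-1, tape[-2..1]=0010 (head:  ^)
Step 2: in state D at pos -1, read 0 -> (D,0)->write 0,move R,goto B. Now: state=B, head=0, tape[-2..1]=0010 (head:   ^)
Step 3: in state B at pos 0, read 1 -> (B,1)->write 0,move L,goto C. Now: state=C, head=-1, tape[-2..1]=0000 (head:  ^)
Step 4: in state C at pos -1, read 0 -> (C,0)->write 1,move R,goto A. Now: state=A, head=0, tape[-2..1]=0100 (head:   ^)
Step 5: in state A at pos 0, read 0 -> (A,0)->write 1,move L,goto D. Now: state=D, head=-1, tape[-2..1]=0110 (head:  ^)
Step 6: in state D at pos -1, read 1 -> (D,1)->write 1,move R,goto A. Now: state=A, head=0, tape[-2..1]=0110 (head:   ^)
Step 7: in state A at pos 0, read 1 -> (A,1)->write 0,move R,goto H. Now: state=H, head=1, tape[-2..2]=01000 (head:    ^)
Head positions at steps 0..7: starting at 0, distinct positions visited = {-1, 0, 1} -> 3 position(s)

Answer: 3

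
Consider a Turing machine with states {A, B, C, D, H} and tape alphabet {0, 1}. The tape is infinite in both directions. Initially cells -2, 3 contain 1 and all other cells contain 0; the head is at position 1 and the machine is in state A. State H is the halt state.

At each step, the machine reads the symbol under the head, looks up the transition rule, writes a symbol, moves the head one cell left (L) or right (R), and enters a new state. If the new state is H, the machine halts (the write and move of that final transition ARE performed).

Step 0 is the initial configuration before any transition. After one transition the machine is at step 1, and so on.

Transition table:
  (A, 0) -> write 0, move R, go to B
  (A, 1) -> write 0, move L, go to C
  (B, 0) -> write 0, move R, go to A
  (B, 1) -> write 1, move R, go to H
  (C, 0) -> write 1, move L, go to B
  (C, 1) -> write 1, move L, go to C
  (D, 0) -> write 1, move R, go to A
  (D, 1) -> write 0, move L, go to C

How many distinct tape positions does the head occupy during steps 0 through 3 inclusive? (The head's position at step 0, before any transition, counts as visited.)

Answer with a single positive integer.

Step 1: in state A at pos 1, read 0 -> (A,0)->write 0,move R,goto B. Now: state=B, head=2, tape[-3..4]=01000010 (head:      ^)
Step 2: in state B at pos 2, read 0 -> (B,0)->write 0,move R,goto A. Now: state=A, head=3, tape[-3..4]=01000010 (head:       ^)
Step 3: in state A at pos 3, read 1 -> (A,1)->write 0,move L,goto C. Now: state=C, head=2, tape[-3..4]=01000000 (head:      ^)
Head positions at steps 0..3: starting at 1, distinct positions visited = {1, 2, 3} -> 3 position(s)

Answer: 3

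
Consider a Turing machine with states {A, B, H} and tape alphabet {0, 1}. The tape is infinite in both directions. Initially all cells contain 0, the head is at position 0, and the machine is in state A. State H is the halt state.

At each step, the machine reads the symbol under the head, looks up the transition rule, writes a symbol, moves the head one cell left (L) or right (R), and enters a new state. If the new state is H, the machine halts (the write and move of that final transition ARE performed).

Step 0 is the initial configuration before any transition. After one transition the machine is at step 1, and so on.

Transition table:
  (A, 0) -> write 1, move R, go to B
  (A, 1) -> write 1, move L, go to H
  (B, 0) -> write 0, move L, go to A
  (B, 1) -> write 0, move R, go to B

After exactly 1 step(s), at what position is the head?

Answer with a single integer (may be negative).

Answer: 1

Derivation:
Step 1: in state A at pos 0, read 0 -> (A,0)->write 1,move R,goto B. Now: state=B, head=1, tape[-1..2]=0100 (head:   ^)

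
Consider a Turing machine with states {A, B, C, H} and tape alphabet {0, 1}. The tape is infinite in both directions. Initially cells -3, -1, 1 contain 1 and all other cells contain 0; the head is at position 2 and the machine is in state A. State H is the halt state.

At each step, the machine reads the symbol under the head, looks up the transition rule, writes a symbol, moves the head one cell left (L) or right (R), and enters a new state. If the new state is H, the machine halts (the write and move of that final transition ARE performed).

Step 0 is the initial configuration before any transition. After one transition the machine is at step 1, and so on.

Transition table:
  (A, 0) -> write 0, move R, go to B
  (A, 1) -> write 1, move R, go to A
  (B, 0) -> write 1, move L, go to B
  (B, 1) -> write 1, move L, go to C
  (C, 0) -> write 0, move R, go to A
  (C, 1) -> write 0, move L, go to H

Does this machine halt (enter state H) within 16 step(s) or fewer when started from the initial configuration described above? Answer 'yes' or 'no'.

Answer: yes

Derivation:
Step 1: in state A at pos 2, read 0 -> (A,0)->write 0,move R,goto B. Now: state=B, head=3, tape[-4..4]=010101000 (head:        ^)
Step 2: in state B at pos 3, read 0 -> (B,0)->write 1,move L,goto B. Now: state=B, head=2, tape[-4..4]=010101010 (head:       ^)
Step 3: in state B at pos 2, read 0 -> (B,0)->write 1,move L,goto B. Now: state=B, head=1, tape[-4..4]=010101110 (head:      ^)
Step 4: in state B at pos 1, read 1 -> (B,1)->write 1,move L,goto C. Now: state=C, head=0, tape[-4..4]=010101110 (head:     ^)
Step 5: in state C at pos 0, read 0 -> (C,0)->write 0,move R,goto A. Now: state=A, head=1, tape[-4..4]=010101110 (head:      ^)
Step 6: in state A at pos 1, read 1 -> (A,1)->write 1,move R,goto A. Now: state=A, head=2, tape[-4..4]=010101110 (head:       ^)
Step 7: in state A at pos 2, read 1 -> (A,1)->write 1,move R,goto A. Now: state=A, head=3, tape[-4..4]=010101110 (head:        ^)
Step 8: in state A at pos 3, read 1 -> (A,1)->write 1,move R,goto A. Now: state=A, head=4, tape[-4..5]=0101011100 (head:         ^)
Step 9: in state A at pos 4, read 0 -> (A,0)->write 0,move R,goto B. Now: state=B, head=5, tape[-4..6]=01010111000 (head:          ^)
Step 10: in state B at pos 5, read 0 -> (B,0)->write 1,move L,goto B. Now: state=B, head=4, tape[-4..6]=01010111010 (head:         ^)
Step 11: in state B at pos 4, read 0 -> (B,0)->write 1,move L,goto B. Now: state=B, head=3, tape[-4..6]=01010111110 (head:        ^)
Step 12: in state B at pos 3, read 1 -> (B,1)->write 1,move L,goto C. Now: state=C, head=2, tape[-4..6]=01010111110 (head:       ^)
Step 13: in state C at pos 2, read 1 -> (C,1)->write 0,move L,goto H. Now: state=H, head=1, tape[-4..6]=01010101110 (head:      ^)
State H reached at step 13; 13 <= 16 -> yes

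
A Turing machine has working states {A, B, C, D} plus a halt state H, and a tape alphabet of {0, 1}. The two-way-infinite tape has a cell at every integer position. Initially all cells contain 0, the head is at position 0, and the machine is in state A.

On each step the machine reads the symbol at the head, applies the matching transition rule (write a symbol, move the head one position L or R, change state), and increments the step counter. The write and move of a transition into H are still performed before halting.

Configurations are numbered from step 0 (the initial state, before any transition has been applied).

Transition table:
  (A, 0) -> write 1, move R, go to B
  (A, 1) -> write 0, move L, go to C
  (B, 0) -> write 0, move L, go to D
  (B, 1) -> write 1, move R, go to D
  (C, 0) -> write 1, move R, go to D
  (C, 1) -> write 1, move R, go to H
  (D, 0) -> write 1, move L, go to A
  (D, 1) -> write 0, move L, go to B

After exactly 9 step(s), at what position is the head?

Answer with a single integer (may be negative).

Step 1: in state A at pos 0, read 0 -> (A,0)->write 1,move R,goto B. Now: state=B, head=1, tape[-1..2]=0100 (head:   ^)
Step 2: in state B at pos 1, read 0 -> (B,0)->write 0,move L,goto D. Now: state=D, head=0, tape[-1..2]=0100 (head:  ^)
Step 3: in state D at pos 0, read 1 -> (D,1)->write 0,move L,goto B. Now: state=B, head=-1, tape[-2..2]=00000 (head:  ^)
Step 4: in state B at pos -1, read 0 -> (B,0)->write 0,move L,goto D. Now: state=D, head=-2, tape[-3..2]=000000 (head:  ^)
Step 5: in state D at pos -2, read 0 -> (D,0)->write 1,move L,goto A. Now: state=A, head=-3, tape[-4..2]=0010000 (head:  ^)
Step 6: in state A at pos -3, read 0 -> (A,0)->write 1,move R,goto B. Now: state=B, head=-2, tape[-4..2]=0110000 (head:   ^)
Step 7: in state B at pos -2, read 1 -> (B,1)->write 1,move R,goto D. Now: state=D, head=-1, tape[-4..2]=0110000 (head:    ^)
Step 8: in state D at pos -1, read 0 -> (D,0)->write 1,move L,goto A. Now: state=A, head=-2, tape[-4..2]=0111000 (head:   ^)
Step 9: in state A at pos -2, read 1 -> (A,1)->write 0,move L,goto C. Now: state=C, head=-3, tape[-4..2]=0101000 (head:  ^)

Answer: -3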